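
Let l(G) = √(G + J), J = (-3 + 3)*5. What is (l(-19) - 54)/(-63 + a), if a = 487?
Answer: -27/212 + I*√19/424 ≈ -0.12736 + 0.01028*I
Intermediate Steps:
J = 0 (J = 0*5 = 0)
l(G) = √G (l(G) = √(G + 0) = √G)
(l(-19) - 54)/(-63 + a) = (√(-19) - 54)/(-63 + 487) = (I*√19 - 54)/424 = (-54 + I*√19)*(1/424) = -27/212 + I*√19/424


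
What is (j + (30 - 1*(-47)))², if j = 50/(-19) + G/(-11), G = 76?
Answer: 198781801/43681 ≈ 4550.8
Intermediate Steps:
j = -1994/209 (j = 50/(-19) + 76/(-11) = 50*(-1/19) + 76*(-1/11) = -50/19 - 76/11 = -1994/209 ≈ -9.5407)
(j + (30 - 1*(-47)))² = (-1994/209 + (30 - 1*(-47)))² = (-1994/209 + (30 + 47))² = (-1994/209 + 77)² = (14099/209)² = 198781801/43681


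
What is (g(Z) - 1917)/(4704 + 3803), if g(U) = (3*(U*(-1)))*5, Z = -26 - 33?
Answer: -1032/8507 ≈ -0.12131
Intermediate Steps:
Z = -59
g(U) = -15*U (g(U) = (3*(-U))*5 = -3*U*5 = -15*U)
(g(Z) - 1917)/(4704 + 3803) = (-15*(-59) - 1917)/(4704 + 3803) = (885 - 1917)/8507 = -1032*1/8507 = -1032/8507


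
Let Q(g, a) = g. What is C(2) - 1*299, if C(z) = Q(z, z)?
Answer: -297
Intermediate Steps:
C(z) = z
C(2) - 1*299 = 2 - 1*299 = 2 - 299 = -297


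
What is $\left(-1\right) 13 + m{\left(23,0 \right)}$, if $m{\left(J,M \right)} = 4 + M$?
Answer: $-9$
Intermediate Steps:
$\left(-1\right) 13 + m{\left(23,0 \right)} = \left(-1\right) 13 + \left(4 + 0\right) = -13 + 4 = -9$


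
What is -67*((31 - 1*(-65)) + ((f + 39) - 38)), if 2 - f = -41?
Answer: -9380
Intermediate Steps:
f = 43 (f = 2 - 1*(-41) = 2 + 41 = 43)
-67*((31 - 1*(-65)) + ((f + 39) - 38)) = -67*((31 - 1*(-65)) + ((43 + 39) - 38)) = -67*((31 + 65) + (82 - 38)) = -67*(96 + 44) = -67*140 = -9380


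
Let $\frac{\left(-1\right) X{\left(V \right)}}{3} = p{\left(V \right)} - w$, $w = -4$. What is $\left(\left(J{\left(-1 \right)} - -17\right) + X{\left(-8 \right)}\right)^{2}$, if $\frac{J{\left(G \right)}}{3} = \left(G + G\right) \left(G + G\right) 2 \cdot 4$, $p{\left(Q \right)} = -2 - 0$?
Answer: $11449$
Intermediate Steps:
$p{\left(Q \right)} = -2$ ($p{\left(Q \right)} = -2 + 0 = -2$)
$J{\left(G \right)} = 96 G^{2}$ ($J{\left(G \right)} = 3 \left(G + G\right) \left(G + G\right) 2 \cdot 4 = 3 \cdot 2 G 2 G 2 \cdot 4 = 3 \cdot 4 G^{2} \cdot 2 \cdot 4 = 3 \cdot 8 G^{2} \cdot 4 = 3 \cdot 32 G^{2} = 96 G^{2}$)
$X{\left(V \right)} = -6$ ($X{\left(V \right)} = - 3 \left(-2 - -4\right) = - 3 \left(-2 + 4\right) = \left(-3\right) 2 = -6$)
$\left(\left(J{\left(-1 \right)} - -17\right) + X{\left(-8 \right)}\right)^{2} = \left(\left(96 \left(-1\right)^{2} - -17\right) - 6\right)^{2} = \left(\left(96 \cdot 1 + 17\right) - 6\right)^{2} = \left(\left(96 + 17\right) - 6\right)^{2} = \left(113 - 6\right)^{2} = 107^{2} = 11449$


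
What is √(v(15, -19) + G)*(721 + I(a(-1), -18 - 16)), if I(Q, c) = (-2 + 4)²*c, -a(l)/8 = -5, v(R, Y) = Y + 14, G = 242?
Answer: 585*√237 ≈ 9006.0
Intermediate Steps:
v(R, Y) = 14 + Y
a(l) = 40 (a(l) = -8*(-5) = 40)
I(Q, c) = 4*c (I(Q, c) = 2²*c = 4*c)
√(v(15, -19) + G)*(721 + I(a(-1), -18 - 16)) = √((14 - 19) + 242)*(721 + 4*(-18 - 16)) = √(-5 + 242)*(721 + 4*(-34)) = √237*(721 - 136) = √237*585 = 585*√237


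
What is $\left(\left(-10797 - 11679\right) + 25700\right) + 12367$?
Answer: $15591$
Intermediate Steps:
$\left(\left(-10797 - 11679\right) + 25700\right) + 12367 = \left(-22476 + 25700\right) + 12367 = 3224 + 12367 = 15591$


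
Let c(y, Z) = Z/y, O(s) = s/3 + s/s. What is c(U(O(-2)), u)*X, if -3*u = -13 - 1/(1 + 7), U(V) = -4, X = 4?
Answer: -35/8 ≈ -4.3750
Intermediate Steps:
O(s) = 1 + s/3 (O(s) = s*(⅓) + 1 = s/3 + 1 = 1 + s/3)
u = 35/8 (u = -(-13 - 1/(1 + 7))/3 = -(-13 - 1/8)/3 = -(-13 - 1*⅛)/3 = -(-13 - ⅛)/3 = -⅓*(-105/8) = 35/8 ≈ 4.3750)
c(U(O(-2)), u)*X = ((35/8)/(-4))*4 = ((35/8)*(-¼))*4 = -35/32*4 = -35/8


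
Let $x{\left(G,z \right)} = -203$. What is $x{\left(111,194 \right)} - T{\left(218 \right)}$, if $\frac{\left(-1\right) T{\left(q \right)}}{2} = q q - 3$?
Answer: $94839$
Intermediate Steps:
$T{\left(q \right)} = 6 - 2 q^{2}$ ($T{\left(q \right)} = - 2 \left(q q - 3\right) = - 2 \left(q^{2} - 3\right) = - 2 \left(-3 + q^{2}\right) = 6 - 2 q^{2}$)
$x{\left(111,194 \right)} - T{\left(218 \right)} = -203 - \left(6 - 2 \cdot 218^{2}\right) = -203 - \left(6 - 95048\right) = -203 - -95042 = -203 + 95042 = 94839$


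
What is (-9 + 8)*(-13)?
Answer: 13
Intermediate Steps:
(-9 + 8)*(-13) = -1*(-13) = 13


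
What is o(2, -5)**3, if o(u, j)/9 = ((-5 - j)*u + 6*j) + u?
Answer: -16003008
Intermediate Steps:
o(u, j) = 9*u + 54*j + 9*u*(-5 - j) (o(u, j) = 9*(((-5 - j)*u + 6*j) + u) = 9*((u*(-5 - j) + 6*j) + u) = 9*((6*j + u*(-5 - j)) + u) = 9*(u + 6*j + u*(-5 - j)) = 9*u + 54*j + 9*u*(-5 - j))
o(2, -5)**3 = (-36*2 + 54*(-5) - 9*(-5)*2)**3 = (-72 - 270 + 90)**3 = (-252)**3 = -16003008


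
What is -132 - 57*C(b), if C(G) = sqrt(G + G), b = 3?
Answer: -132 - 57*sqrt(6) ≈ -271.62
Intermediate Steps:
C(G) = sqrt(2)*sqrt(G) (C(G) = sqrt(2*G) = sqrt(2)*sqrt(G))
-132 - 57*C(b) = -132 - 57*sqrt(2)*sqrt(3) = -132 - 57*sqrt(6)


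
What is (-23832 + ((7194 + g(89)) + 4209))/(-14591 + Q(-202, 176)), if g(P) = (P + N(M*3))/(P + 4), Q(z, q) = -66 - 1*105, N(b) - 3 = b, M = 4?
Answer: 1155793/1372866 ≈ 0.84188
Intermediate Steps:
N(b) = 3 + b
Q(z, q) = -171 (Q(z, q) = -66 - 105 = -171)
g(P) = (15 + P)/(4 + P) (g(P) = (P + (3 + 4*3))/(P + 4) = (P + (3 + 12))/(4 + P) = (P + 15)/(4 + P) = (15 + P)/(4 + P))
(-23832 + ((7194 + g(89)) + 4209))/(-14591 + Q(-202, 176)) = (-23832 + ((7194 + (15 + 89)/(4 + 89)) + 4209))/(-14591 - 171) = (-23832 + ((7194 + 104/93) + 4209))/(-14762) = (-23832 + ((7194 + (1/93)*104) + 4209))*(-1/14762) = (-23832 + ((7194 + 104/93) + 4209))*(-1/14762) = (-23832 + (669146/93 + 4209))*(-1/14762) = (-23832 + 1060583/93)*(-1/14762) = -1155793/93*(-1/14762) = 1155793/1372866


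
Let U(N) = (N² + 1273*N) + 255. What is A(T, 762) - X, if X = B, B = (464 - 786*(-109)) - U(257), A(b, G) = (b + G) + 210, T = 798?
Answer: 309097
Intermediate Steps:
A(b, G) = 210 + G + b (A(b, G) = (G + b) + 210 = 210 + G + b)
U(N) = 255 + N² + 1273*N
B = -307327 (B = (464 - 786*(-109)) - (255 + 257² + 1273*257) = (464 + 85674) - (255 + 66049 + 327161) = 86138 - 1*393465 = 86138 - 393465 = -307327)
X = -307327
A(T, 762) - X = (210 + 762 + 798) - 1*(-307327) = 1770 + 307327 = 309097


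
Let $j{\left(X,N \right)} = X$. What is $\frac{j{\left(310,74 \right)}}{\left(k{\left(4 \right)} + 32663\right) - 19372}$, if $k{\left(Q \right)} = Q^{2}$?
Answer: $\frac{310}{13307} \approx 0.023296$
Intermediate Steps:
$\frac{j{\left(310,74 \right)}}{\left(k{\left(4 \right)} + 32663\right) - 19372} = \frac{310}{\left(4^{2} + 32663\right) - 19372} = \frac{310}{\left(16 + 32663\right) - 19372} = \frac{310}{32679 - 19372} = \frac{310}{13307}$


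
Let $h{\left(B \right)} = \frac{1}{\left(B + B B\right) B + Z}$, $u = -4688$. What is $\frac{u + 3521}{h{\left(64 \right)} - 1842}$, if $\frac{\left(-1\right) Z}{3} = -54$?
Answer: $\frac{310891134}{490712483} \approx 0.63355$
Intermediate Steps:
$Z = 162$ ($Z = \left(-3\right) \left(-54\right) = 162$)
$h{\left(B \right)} = \frac{1}{162 + B \left(B + B^{2}\right)}$ ($h{\left(B \right)} = \frac{1}{\left(B + B B\right) B + 162} = \frac{1}{\left(B + B^{2}\right) B + 162} = \frac{1}{B \left(B + B^{2}\right) + 162} = \frac{1}{162 + B \left(B + B^{2}\right)}$)
$\frac{u + 3521}{h{\left(64 \right)} - 1842} = \frac{-4688 + 3521}{\frac{1}{162 + 64^{2} + 64^{3}} - 1842} = - \frac{1167}{\frac{1}{162 + 4096 + 262144} - 1842} = - \frac{1167}{\frac{1}{266402} - 1842} = - \frac{1167}{- \frac{490712483}{266402}} = \left(-1167\right) \left(- \frac{266402}{490712483}\right) = \frac{310891134}{490712483}$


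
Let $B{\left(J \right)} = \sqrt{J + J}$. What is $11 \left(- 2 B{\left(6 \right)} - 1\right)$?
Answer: $-11 - 44 \sqrt{3} \approx -87.21$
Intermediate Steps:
$B{\left(J \right)} = \sqrt{2} \sqrt{J}$ ($B{\left(J \right)} = \sqrt{2 J} = \sqrt{2} \sqrt{J}$)
$11 \left(- 2 B{\left(6 \right)} - 1\right) = 11 \left(- 2 \sqrt{2} \sqrt{6} - 1\right) = 11 \left(- 2 \cdot 2 \sqrt{3} - 1\right) = 11 \left(- 4 \sqrt{3} - 1\right) = 11 \left(-1 - 4 \sqrt{3}\right) = -11 - 44 \sqrt{3}$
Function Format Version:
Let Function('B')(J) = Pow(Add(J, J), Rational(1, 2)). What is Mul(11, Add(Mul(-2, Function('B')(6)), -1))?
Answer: Add(-11, Mul(-44, Pow(3, Rational(1, 2)))) ≈ -87.210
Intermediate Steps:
Function('B')(J) = Mul(Pow(2, Rational(1, 2)), Pow(J, Rational(1, 2))) (Function('B')(J) = Pow(Mul(2, J), Rational(1, 2)) = Mul(Pow(2, Rational(1, 2)), Pow(J, Rational(1, 2))))
Mul(11, Add(Mul(-2, Function('B')(6)), -1)) = Mul(11, Add(Mul(-2, Mul(Pow(2, Rational(1, 2)), Pow(6, Rational(1, 2)))), -1)) = Mul(11, Add(Mul(-2, Mul(2, Pow(3, Rational(1, 2)))), -1)) = Mul(11, Add(Mul(-4, Pow(3, Rational(1, 2))), -1)) = Mul(11, Add(-1, Mul(-4, Pow(3, Rational(1, 2))))) = Add(-11, Mul(-44, Pow(3, Rational(1, 2))))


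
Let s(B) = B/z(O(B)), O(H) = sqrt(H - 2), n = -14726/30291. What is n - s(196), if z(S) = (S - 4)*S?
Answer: -4279132/2695899 - 196*sqrt(194)/8633 ≈ -1.9035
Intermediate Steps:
n = -14726/30291 (n = -14726*1/30291 = -14726/30291 ≈ -0.48615)
O(H) = sqrt(-2 + H)
z(S) = S*(-4 + S) (z(S) = (-4 + S)*S = S*(-4 + S))
s(B) = B/((-4 + sqrt(-2 + B))*sqrt(-2 + B)) (s(B) = B/((sqrt(-2 + B)*(-4 + sqrt(-2 + B)))) = B*(1/((-4 + sqrt(-2 + B))*sqrt(-2 + B))) = B/((-4 + sqrt(-2 + B))*sqrt(-2 + B)))
n - s(196) = -14726/30291 - 196/(-2 + 196 - 4*sqrt(-2 + 196)) = -14726/30291 - 196/(-2 + 196 - 4*sqrt(194)) = -14726/30291 - 196/(194 - 4*sqrt(194))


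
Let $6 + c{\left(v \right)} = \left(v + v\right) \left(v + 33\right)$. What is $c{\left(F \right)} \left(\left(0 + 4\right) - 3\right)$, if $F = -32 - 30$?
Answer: $3590$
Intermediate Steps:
$F = -62$
$c{\left(v \right)} = -6 + 2 v \left(33 + v\right)$ ($c{\left(v \right)} = -6 + \left(v + v\right) \left(v + 33\right) = -6 + 2 v \left(33 + v\right)$)
$c{\left(F \right)} \left(\left(0 + 4\right) - 3\right) = \left(-6 + 2 \left(-62\right)^{2} + 66 \left(-62\right)\right) \left(\left(0 + 4\right) - 3\right) = \left(-6 + 2 \cdot 3844 - 4092\right) \left(4 - 3\right) = \left(-6 + 7688 - 4092\right) 1 = 3590 \cdot 1 = 3590$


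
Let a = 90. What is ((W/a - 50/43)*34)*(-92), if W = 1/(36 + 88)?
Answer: 218161187/59985 ≈ 3636.9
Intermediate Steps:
W = 1/124 ≈ 0.0080645
((W/a - 50/43)*34)*(-92) = (((1/124)/90 - 50/43)*34)*(-92) = (((1/124)*(1/90) - 50*1/43)*34)*(-92) = ((1/11160 - 50/43)*34)*(-92) = -557957/479880*34*(-92) = -9485269/239940*(-92) = 218161187/59985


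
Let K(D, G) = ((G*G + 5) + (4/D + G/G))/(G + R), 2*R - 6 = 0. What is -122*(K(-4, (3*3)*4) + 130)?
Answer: -777262/39 ≈ -19930.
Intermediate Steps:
R = 3 (R = 3 + (½)*0 = 3 + 0 = 3)
K(D, G) = (6 + G² + 4/D)/(3 + G) (K(D, G) = ((G*G + 5) + (4/D + G/G))/(G + 3) = ((G² + 5) + (4/D + 1))/(3 + G) = ((5 + G²) + (1 + 4/D))/(3 + G) = (6 + G² + 4/D)/(3 + G))
-122*(K(-4, (3*3)*4) + 130) = -122*((4 + 6*(-4) - 4*((3*3)*4)²)/((-4)*(3 + (3*3)*4)) + 130) = -122*(-(4 - 24 - 4*(9*4)²)/(4*(3 + 9*4)) + 130) = -122*(-(4 - 24 - 4*36²)/(4*(3 + 36)) + 130) = -122*(-¼*(4 - 24 - 4*1296)/39 + 130) = -122*(-¼*1/39*(4 - 24 - 5184) + 130) = -122*(-¼*1/39*(-5204) + 130) = -122*(1301/39 + 130) = -122*6371/39 = -777262/39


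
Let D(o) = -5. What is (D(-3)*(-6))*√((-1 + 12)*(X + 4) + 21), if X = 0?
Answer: 30*√65 ≈ 241.87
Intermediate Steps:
(D(-3)*(-6))*√((-1 + 12)*(X + 4) + 21) = (-5*(-6))*√((-1 + 12)*(0 + 4) + 21) = 30*√(11*4 + 21) = 30*√(44 + 21) = 30*√65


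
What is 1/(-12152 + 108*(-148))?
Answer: -1/28136 ≈ -3.5542e-5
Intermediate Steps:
1/(-12152 + 108*(-148)) = 1/(-12152 - 15984) = 1/(-28136) = -1/28136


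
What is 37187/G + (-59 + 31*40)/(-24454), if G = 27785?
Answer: 876556813/679454390 ≈ 1.2901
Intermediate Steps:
37187/G + (-59 + 31*40)/(-24454) = 37187/27785 + (-59 + 31*40)/(-24454) = 37187*(1/27785) + (-59 + 1240)*(-1/24454) = 37187/27785 + 1181*(-1/24454) = 37187/27785 - 1181/24454 = 876556813/679454390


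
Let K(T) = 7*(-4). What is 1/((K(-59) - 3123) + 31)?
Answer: -1/3120 ≈ -0.00032051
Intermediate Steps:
K(T) = -28
1/((K(-59) - 3123) + 31) = 1/((-28 - 3123) + 31) = 1/(-3151 + 31) = 1/(-3120) = -1/3120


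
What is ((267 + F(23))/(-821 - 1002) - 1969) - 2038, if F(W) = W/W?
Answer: -7305029/1823 ≈ -4007.1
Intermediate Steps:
F(W) = 1
((267 + F(23))/(-821 - 1002) - 1969) - 2038 = ((267 + 1)/(-821 - 1002) - 1969) - 2038 = (268/(-1823) - 1969) - 2038 = (268*(-1/1823) - 1969) - 2038 = (-268/1823 - 1969) - 2038 = -3589755/1823 - 2038 = -7305029/1823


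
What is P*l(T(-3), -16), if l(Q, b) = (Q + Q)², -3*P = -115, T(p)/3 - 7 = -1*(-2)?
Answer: 111780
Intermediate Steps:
T(p) = 27 (T(p) = 21 + 3*(-1*(-2)) = 21 + 3*2 = 21 + 6 = 27)
P = 115/3 (P = -⅓*(-115) = 115/3 ≈ 38.333)
l(Q, b) = 4*Q² (l(Q, b) = (2*Q)² = 4*Q²)
P*l(T(-3), -16) = 115*(4*27²)/3 = 115*(4*729)/3 = (115/3)*2916 = 111780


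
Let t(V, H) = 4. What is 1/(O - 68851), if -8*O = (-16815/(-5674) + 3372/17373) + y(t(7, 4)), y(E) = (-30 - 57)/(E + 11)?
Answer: -1314325360/90492181241679 ≈ -1.4524e-5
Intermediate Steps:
y(E) = -87/(11 + E)
O = 434119681/1314325360 (O = -((-16815/(-5674) + 3372/17373) - 87/(11 + 4))/8 = -((-16815*(-1/5674) + 3372*(1/17373)) - 87/15)/8 = -((16815/5674 + 1124/5791) - 87*1/15)/8 = -(103753241/32858134 - 29/5)/8 = -⅛*(-434119681/164290670) = 434119681/1314325360 ≈ 0.33030)
1/(O - 68851) = 1/(434119681/1314325360 - 68851) = 1/(-90492181241679/1314325360) = -1314325360/90492181241679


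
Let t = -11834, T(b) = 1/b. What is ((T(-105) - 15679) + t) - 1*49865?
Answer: -8124691/105 ≈ -77378.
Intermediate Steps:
((T(-105) - 15679) + t) - 1*49865 = ((1/(-105) - 15679) - 11834) - 1*49865 = ((-1/105 - 15679) - 11834) - 49865 = (-1646296/105 - 11834) - 49865 = -2888866/105 - 49865 = -8124691/105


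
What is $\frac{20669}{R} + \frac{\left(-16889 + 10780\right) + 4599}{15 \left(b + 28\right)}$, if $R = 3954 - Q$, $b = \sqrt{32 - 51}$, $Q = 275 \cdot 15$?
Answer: $\frac{- 20669 \sqrt{19} + 595946 i}{171 \left(\sqrt{19} - 28 i\right)} \approx -124.38 + 0.54645 i$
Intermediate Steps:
$Q = 4125$
$b = i \sqrt{19}$ ($b = \sqrt{-19} = i \sqrt{19} \approx 4.3589 i$)
$R = -171$ ($R = 3954 - 4125 = -171$)
$\frac{20669}{R} + \frac{\left(-16889 + 10780\right) + 4599}{15 \left(b + 28\right)} = \frac{20669}{-171} + \frac{\left(-16889 + 10780\right) + 4599}{15 \left(i \sqrt{19} + 28\right)} = 20669 \left(- \frac{1}{171}\right) + \frac{-6109 + 4599}{15 \left(28 + i \sqrt{19}\right)} = - \frac{20669}{171} - \frac{1510}{420 + 15 i \sqrt{19}}$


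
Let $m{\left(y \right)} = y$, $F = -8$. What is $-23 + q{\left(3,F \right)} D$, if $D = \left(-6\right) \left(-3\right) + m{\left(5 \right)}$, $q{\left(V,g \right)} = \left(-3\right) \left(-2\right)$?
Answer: $115$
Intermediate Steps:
$q{\left(V,g \right)} = 6$
$D = 23$ ($D = \left(-6\right) \left(-3\right) + 5 = 18 + 5 = 23$)
$-23 + q{\left(3,F \right)} D = -23 + 6 \cdot 23 = -23 + 138 = 115$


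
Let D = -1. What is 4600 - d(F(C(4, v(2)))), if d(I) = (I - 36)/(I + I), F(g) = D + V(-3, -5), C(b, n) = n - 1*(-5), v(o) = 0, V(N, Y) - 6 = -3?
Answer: 9217/2 ≈ 4608.5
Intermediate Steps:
V(N, Y) = 3 (V(N, Y) = 6 - 3 = 3)
C(b, n) = 5 + n (C(b, n) = n + 5 = 5 + n)
F(g) = 2 (F(g) = -1 + 3 = 2)
d(I) = (-36 + I)/(2*I) (d(I) = (-36 + I)/((2*I)) = (-36 + I)*(1/(2*I)) = (-36 + I)/(2*I))
4600 - d(F(C(4, v(2)))) = 4600 - (-36 + 2)/(2*2) = 4600 - (-34)/(2*2) = 4600 - 1*(-17/2) = 4600 + 17/2 = 9217/2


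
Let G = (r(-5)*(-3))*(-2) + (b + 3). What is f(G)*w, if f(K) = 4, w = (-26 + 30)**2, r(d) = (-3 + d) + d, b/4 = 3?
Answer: 64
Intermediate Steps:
b = 12 (b = 4*3 = 12)
r(d) = -3 + 2*d
w = 16 (w = 4**2 = 16)
G = -63 (G = ((-3 + 2*(-5))*(-3))*(-2) + (12 + 3) = ((-3 - 10)*(-3))*(-2) + 15 = -13*(-3)*(-2) + 15 = 39*(-2) + 15 = -78 + 15 = -63)
f(G)*w = 4*16 = 64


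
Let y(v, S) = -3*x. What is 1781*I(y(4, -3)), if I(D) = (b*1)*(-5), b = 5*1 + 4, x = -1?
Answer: -80145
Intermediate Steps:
b = 9 (b = 5 + 4 = 9)
y(v, S) = 3 (y(v, S) = -3*(-1) = 3)
I(D) = -45 (I(D) = (9*1)*(-5) = 9*(-5) = -45)
1781*I(y(4, -3)) = 1781*(-45) = -80145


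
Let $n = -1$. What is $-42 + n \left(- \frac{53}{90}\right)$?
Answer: $- \frac{3727}{90} \approx -41.411$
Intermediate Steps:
$-42 + n \left(- \frac{53}{90}\right) = -42 - - \frac{53}{90} = -42 + \frac{53}{90} = - \frac{3727}{90}$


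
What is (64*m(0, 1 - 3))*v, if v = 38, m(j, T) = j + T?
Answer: -4864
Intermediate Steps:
m(j, T) = T + j
(64*m(0, 1 - 3))*v = (64*((1 - 3) + 0))*38 = (64*(-2 + 0))*38 = (64*(-2))*38 = -128*38 = -4864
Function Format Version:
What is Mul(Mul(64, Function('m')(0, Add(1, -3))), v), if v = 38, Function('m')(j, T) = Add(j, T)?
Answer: -4864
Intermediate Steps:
Function('m')(j, T) = Add(T, j)
Mul(Mul(64, Function('m')(0, Add(1, -3))), v) = Mul(Mul(64, Add(Add(1, -3), 0)), 38) = Mul(Mul(64, Add(-2, 0)), 38) = Mul(Mul(64, -2), 38) = Mul(-128, 38) = -4864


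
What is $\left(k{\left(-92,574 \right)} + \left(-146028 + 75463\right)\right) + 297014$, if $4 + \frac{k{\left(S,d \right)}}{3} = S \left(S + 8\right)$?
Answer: $249621$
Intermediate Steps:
$k{\left(S,d \right)} = -12 + 3 S \left(8 + S\right)$ ($k{\left(S,d \right)} = -12 + 3 S \left(S + 8\right) = -12 + 3 S \left(8 + S\right)$)
$\left(k{\left(-92,574 \right)} + \left(-146028 + 75463\right)\right) + 297014 = \left(\left(-12 + 3 \left(-92\right)^{2} + 24 \left(-92\right)\right) + \left(-146028 + 75463\right)\right) + 297014 = \left(\left(-12 + 3 \cdot 8464 - 2208\right) - 70565\right) + 297014 = \left(\left(-12 + 25392 - 2208\right) - 70565\right) + 297014 = \left(23172 - 70565\right) + 297014 = -47393 + 297014 = 249621$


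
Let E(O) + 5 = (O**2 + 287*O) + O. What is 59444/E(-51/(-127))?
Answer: 239693069/446833 ≈ 536.43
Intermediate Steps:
E(O) = -5 + O**2 + 288*O (E(O) = -5 + ((O**2 + 287*O) + O) = -5 + (O**2 + 288*O) = -5 + O**2 + 288*O)
59444/E(-51/(-127)) = 59444/(-5 + (-51/(-127))**2 + 288*(-51/(-127))) = 59444/(-5 + (-51*(-1/127))**2 + 288*(-51*(-1/127))) = 59444/(-5 + (51/127)**2 + 288*(51/127)) = 59444/(-5 + 2601/16129 + 14688/127) = 59444/(1787332/16129) = 59444*(16129/1787332) = 239693069/446833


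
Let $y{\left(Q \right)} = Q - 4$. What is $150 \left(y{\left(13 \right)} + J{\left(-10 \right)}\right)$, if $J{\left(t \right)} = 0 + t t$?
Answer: $16350$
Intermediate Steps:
$J{\left(t \right)} = t^{2}$ ($J{\left(t \right)} = 0 + t^{2} = t^{2}$)
$y{\left(Q \right)} = -4 + Q$
$150 \left(y{\left(13 \right)} + J{\left(-10 \right)}\right) = 150 \left(\left(-4 + 13\right) + \left(-10\right)^{2}\right) = 150 \left(9 + 100\right) = 150 \cdot 109 = 16350$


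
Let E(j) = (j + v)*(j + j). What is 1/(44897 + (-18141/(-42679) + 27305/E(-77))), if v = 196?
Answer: 15961946/716626491641 ≈ 2.2274e-5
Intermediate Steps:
E(j) = 2*j*(196 + j) (E(j) = (j + 196)*(j + j) = (196 + j)*(2*j) = 2*j*(196 + j))
1/(44897 + (-18141/(-42679) + 27305/E(-77))) = 1/(44897 + (-18141/(-42679) + 27305/((2*(-77)*(196 - 77))))) = 1/(44897 + (-18141*(-1/42679) + 27305/((2*(-77)*119)))) = 1/(44897 + (18141/42679 + 27305/(-18326))) = 1/(44897 + (18141/42679 + 27305*(-1/18326))) = 1/(44897 + (18141/42679 - 27305/18326)) = 1/(44897 - 16997921/15961946) = 1/(716626491641/15961946) = 15961946/716626491641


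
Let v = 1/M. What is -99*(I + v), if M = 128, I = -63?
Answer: 798237/128 ≈ 6236.2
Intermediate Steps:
v = 1/128 ≈ 0.0078125
-99*(I + v) = -99*(-63 + 1/128) = -99*(-8063/128) = 798237/128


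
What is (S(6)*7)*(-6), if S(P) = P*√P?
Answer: -252*√6 ≈ -617.27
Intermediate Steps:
S(P) = P^(3/2)
(S(6)*7)*(-6) = (6^(3/2)*7)*(-6) = ((6*√6)*7)*(-6) = (42*√6)*(-6) = -252*√6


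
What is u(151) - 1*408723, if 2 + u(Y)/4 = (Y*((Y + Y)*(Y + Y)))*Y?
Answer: 8317760885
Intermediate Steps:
u(Y) = -8 + 16*Y⁴ (u(Y) = -8 + 4*((Y*((Y + Y)*(Y + Y)))*Y) = -8 + 4*((Y*((2*Y)*(2*Y)))*Y) = -8 + 4*((Y*(4*Y²))*Y) = -8 + 4*((4*Y³)*Y) = -8 + 4*(4*Y⁴) = -8 + 16*Y⁴)
u(151) - 1*408723 = (-8 + 16*151⁴) - 1*408723 = (-8 + 16*519885601) - 408723 = (-8 + 8318169616) - 408723 = 8318169608 - 408723 = 8317760885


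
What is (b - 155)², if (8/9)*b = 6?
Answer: 351649/16 ≈ 21978.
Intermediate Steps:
b = 27/4 (b = (9/8)*6 = 27/4 ≈ 6.7500)
(b - 155)² = (27/4 - 155)² = (-593/4)² = 351649/16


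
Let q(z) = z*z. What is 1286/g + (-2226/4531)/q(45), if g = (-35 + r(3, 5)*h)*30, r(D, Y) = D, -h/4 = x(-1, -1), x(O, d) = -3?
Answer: 131103743/3058425 ≈ 42.866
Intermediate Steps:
h = 12 (h = -4*(-3) = 12)
q(z) = z²
g = 30 (g = (-35 + 3*12)*30 = (-35 + 36)*30 = 1*30 = 30)
1286/g + (-2226/4531)/q(45) = 1286/30 + (-2226/4531)/(45²) = 1286*(1/30) - 2226*1/4531/2025 = 643/15 - 2226/4531*1/2025 = 643/15 - 742/3058425 = 131103743/3058425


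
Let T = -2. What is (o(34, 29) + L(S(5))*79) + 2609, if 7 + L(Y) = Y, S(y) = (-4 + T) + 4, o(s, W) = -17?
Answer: 1881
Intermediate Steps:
S(y) = -2 (S(y) = (-4 - 2) + 4 = -6 + 4 = -2)
L(Y) = -7 + Y
(o(34, 29) + L(S(5))*79) + 2609 = (-17 + (-7 - 2)*79) + 2609 = (-17 - 9*79) + 2609 = (-17 - 711) + 2609 = -728 + 2609 = 1881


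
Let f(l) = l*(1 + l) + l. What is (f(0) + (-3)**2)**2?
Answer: 81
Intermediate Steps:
f(l) = l + l*(1 + l)
(f(0) + (-3)**2)**2 = (0*(2 + 0) + (-3)**2)**2 = (0*2 + 9)**2 = (0 + 9)**2 = 9**2 = 81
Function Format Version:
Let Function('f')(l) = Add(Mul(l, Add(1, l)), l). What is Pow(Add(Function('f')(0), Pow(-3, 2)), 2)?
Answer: 81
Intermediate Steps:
Function('f')(l) = Add(l, Mul(l, Add(1, l)))
Pow(Add(Function('f')(0), Pow(-3, 2)), 2) = Pow(Add(Mul(0, Add(2, 0)), Pow(-3, 2)), 2) = Pow(Add(Mul(0, 2), 9), 2) = Pow(Add(0, 9), 2) = Pow(9, 2) = 81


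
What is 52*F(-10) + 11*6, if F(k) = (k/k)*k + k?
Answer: -974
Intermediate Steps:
F(k) = 2*k (F(k) = 1*k + k = k + k = 2*k)
52*F(-10) + 11*6 = 52*(2*(-10)) + 11*6 = 52*(-20) + 66 = -1040 + 66 = -974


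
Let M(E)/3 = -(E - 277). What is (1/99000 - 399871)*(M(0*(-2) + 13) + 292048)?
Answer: -289818103501679/2475 ≈ -1.1710e+11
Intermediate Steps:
M(E) = 831 - 3*E (M(E) = 3*(-(E - 277)) = 3*(-(-277 + E)) = 3*(277 - E) = 831 - 3*E)
(1/99000 - 399871)*(M(0*(-2) + 13) + 292048) = (1/99000 - 399871)*((831 - 3*(0*(-2) + 13)) + 292048) = (1/99000 - 399871)*((831 - 3*(0 + 13)) + 292048) = -39587228999*((831 - 3*13) + 292048)/99000 = -39587228999*((831 - 39) + 292048)/99000 = -39587228999*(792 + 292048)/99000 = -39587228999/99000*292840 = -289818103501679/2475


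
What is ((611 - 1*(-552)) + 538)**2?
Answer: 2893401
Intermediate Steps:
((611 - 1*(-552)) + 538)**2 = ((611 + 552) + 538)**2 = (1163 + 538)**2 = 1701**2 = 2893401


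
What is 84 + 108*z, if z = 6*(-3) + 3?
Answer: -1536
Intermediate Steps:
z = -15 (z = -18 + 3 = -15)
84 + 108*z = 84 + 108*(-15) = 84 - 1620 = -1536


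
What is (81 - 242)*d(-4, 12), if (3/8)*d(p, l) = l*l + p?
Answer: -180320/3 ≈ -60107.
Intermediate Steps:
d(p, l) = 8*p/3 + 8*l**2/3 (d(p, l) = 8*(l*l + p)/3 = 8*(l**2 + p)/3 = 8*(p + l**2)/3 = 8*p/3 + 8*l**2/3)
(81 - 242)*d(-4, 12) = (81 - 242)*((8/3)*(-4) + (8/3)*12**2) = -161*(-32/3 + (8/3)*144) = -161*(-32/3 + 384) = -161*1120/3 = -180320/3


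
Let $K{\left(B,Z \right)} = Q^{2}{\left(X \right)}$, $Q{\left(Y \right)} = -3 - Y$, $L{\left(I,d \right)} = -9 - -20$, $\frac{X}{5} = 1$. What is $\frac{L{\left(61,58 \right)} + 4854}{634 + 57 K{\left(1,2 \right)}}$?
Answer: $\frac{4865}{4282} \approx 1.1362$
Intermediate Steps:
$X = 5$ ($X = 5 \cdot 1 = 5$)
$L{\left(I,d \right)} = 11$ ($L{\left(I,d \right)} = -9 + 20 = 11$)
$K{\left(B,Z \right)} = 64$ ($K{\left(B,Z \right)} = \left(-3 - 5\right)^{2} = \left(-8\right)^{2} = 64$)
$\frac{L{\left(61,58 \right)} + 4854}{634 + 57 K{\left(1,2 \right)}} = \frac{11 + 4854}{634 + 57 \cdot 64} = \frac{4865}{634 + 3648} = \frac{4865}{4282}$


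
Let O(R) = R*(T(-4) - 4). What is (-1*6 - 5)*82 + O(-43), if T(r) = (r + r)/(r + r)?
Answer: -773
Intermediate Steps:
T(r) = 1 (T(r) = (2*r)/((2*r)) = (2*r)*(1/(2*r)) = 1)
O(R) = -3*R (O(R) = R*(1 - 4) = R*(-3) = -3*R)
(-1*6 - 5)*82 + O(-43) = (-1*6 - 5)*82 - 3*(-43) = (-6 - 5)*82 + 129 = -11*82 + 129 = -902 + 129 = -773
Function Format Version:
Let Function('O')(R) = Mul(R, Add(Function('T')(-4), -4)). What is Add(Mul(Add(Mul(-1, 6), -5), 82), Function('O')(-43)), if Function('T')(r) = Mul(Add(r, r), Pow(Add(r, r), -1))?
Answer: -773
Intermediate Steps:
Function('T')(r) = 1 (Function('T')(r) = Mul(Mul(2, r), Pow(Mul(2, r), -1)) = Mul(Mul(2, r), Mul(Rational(1, 2), Pow(r, -1))) = 1)
Function('O')(R) = Mul(-3, R) (Function('O')(R) = Mul(R, Add(1, -4)) = Mul(R, -3) = Mul(-3, R))
Add(Mul(Add(Mul(-1, 6), -5), 82), Function('O')(-43)) = Add(Mul(Add(Mul(-1, 6), -5), 82), Mul(-3, -43)) = Add(Mul(Add(-6, -5), 82), 129) = Add(Mul(-11, 82), 129) = Add(-902, 129) = -773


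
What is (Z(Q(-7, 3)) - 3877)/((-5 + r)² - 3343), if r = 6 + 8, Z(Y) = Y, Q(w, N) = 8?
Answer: 3869/3262 ≈ 1.1861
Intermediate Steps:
r = 14
(Z(Q(-7, 3)) - 3877)/((-5 + r)² - 3343) = (8 - 3877)/((-5 + 14)² - 3343) = -3869/(9² - 3343) = -3869/(81 - 3343) = -3869/(-3262) = -3869*(-1/3262) = 3869/3262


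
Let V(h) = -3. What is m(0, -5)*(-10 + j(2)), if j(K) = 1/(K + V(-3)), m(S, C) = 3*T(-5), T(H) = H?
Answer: 165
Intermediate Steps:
m(S, C) = -15 (m(S, C) = 3*(-5) = -15)
j(K) = 1/(-3 + K) (j(K) = 1/(K - 3) = 1/(-3 + K))
m(0, -5)*(-10 + j(2)) = -15*(-10 + 1/(-3 + 2)) = -15*(-10 + 1/(-1)) = -15*(-10 - 1) = -15*(-11) = 165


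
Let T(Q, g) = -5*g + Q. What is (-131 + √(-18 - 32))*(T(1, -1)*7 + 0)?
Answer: -5502 + 210*I*√2 ≈ -5502.0 + 296.98*I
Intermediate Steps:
T(Q, g) = Q - 5*g
(-131 + √(-18 - 32))*(T(1, -1)*7 + 0) = (-131 + √(-18 - 32))*((1 - 5*(-1))*7 + 0) = (-131 + √(-50))*((1 + 5)*7 + 0) = (-131 + 5*I*√2)*(6*7 + 0) = (-131 + 5*I*√2)*(42 + 0) = (-131 + 5*I*√2)*42 = -5502 + 210*I*√2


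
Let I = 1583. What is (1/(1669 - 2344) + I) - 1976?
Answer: -265276/675 ≈ -393.00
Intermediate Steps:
(1/(1669 - 2344) + I) - 1976 = (1/(1669 - 2344) + 1583) - 1976 = (1/(-675) + 1583) - 1976 = (-1/675 + 1583) - 1976 = 1068524/675 - 1976 = -265276/675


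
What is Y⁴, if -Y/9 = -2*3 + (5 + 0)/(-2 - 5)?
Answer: 32015587041/2401 ≈ 1.3334e+7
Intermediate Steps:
Y = 423/7 (Y = -9*(-2*3 + (5 + 0)/(-2 - 5)) = -9*(-6 + 5/(-7)) = -9*(-6 + 5*(-⅐)) = -9*(-6 - 5/7) = -9*(-47/7) = 423/7 ≈ 60.429)
Y⁴ = (423/7)⁴ = 32015587041/2401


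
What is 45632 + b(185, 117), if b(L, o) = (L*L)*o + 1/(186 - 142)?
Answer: 178198109/44 ≈ 4.0500e+6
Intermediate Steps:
b(L, o) = 1/44 + o*L² (b(L, o) = L²*o + 1/44 = o*L² + 1/44 = 1/44 + o*L²)
45632 + b(185, 117) = 45632 + (1/44 + 117*185²) = 45632 + (1/44 + 117*34225) = 45632 + (1/44 + 4004325) = 45632 + 176190301/44 = 178198109/44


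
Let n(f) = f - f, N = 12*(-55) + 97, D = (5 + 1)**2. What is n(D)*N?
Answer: 0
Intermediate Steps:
D = 36 (D = 6**2 = 36)
N = -563 (N = -660 + 97 = -563)
n(f) = 0
n(D)*N = 0*(-563) = 0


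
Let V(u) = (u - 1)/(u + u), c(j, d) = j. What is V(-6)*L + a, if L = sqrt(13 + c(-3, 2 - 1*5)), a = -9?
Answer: -9 + 7*sqrt(10)/12 ≈ -7.1553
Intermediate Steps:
V(u) = (-1 + u)/(2*u) (V(u) = (-1 + u)/((2*u)) = (-1 + u)*(1/(2*u)) = (-1 + u)/(2*u))
L = sqrt(10) (L = sqrt(13 - 3) = sqrt(10) ≈ 3.1623)
V(-6)*L + a = ((1/2)*(-1 - 6)/(-6))*sqrt(10) - 9 = ((1/2)*(-1/6)*(-7))*sqrt(10) - 9 = 7*sqrt(10)/12 - 9 = -9 + 7*sqrt(10)/12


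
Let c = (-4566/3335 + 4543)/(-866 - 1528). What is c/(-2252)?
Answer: 15146339/17979945480 ≈ 0.00084240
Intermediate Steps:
c = -15146339/7983990 (c = (-4566*1/3335 + 4543)/(-2394) = (-4566/3335 + 4543)*(-1/2394) = (15146339/3335)*(-1/2394) = -15146339/7983990 ≈ -1.8971)
c/(-2252) = -15146339/7983990/(-2252) = -15146339/7983990*(-1/2252) = 15146339/17979945480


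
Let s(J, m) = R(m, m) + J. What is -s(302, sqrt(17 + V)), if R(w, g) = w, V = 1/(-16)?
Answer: -302 - sqrt(271)/4 ≈ -306.12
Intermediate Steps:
V = -1/16 ≈ -0.062500
s(J, m) = J + m (s(J, m) = m + J = J + m)
-s(302, sqrt(17 + V)) = -(302 + sqrt(17 - 1/16)) = -(302 + sqrt(271/16)) = -(302 + sqrt(271)/4) = -302 - sqrt(271)/4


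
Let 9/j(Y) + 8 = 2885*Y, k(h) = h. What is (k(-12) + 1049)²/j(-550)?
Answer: -1706350363702/9 ≈ -1.8959e+11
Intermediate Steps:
j(Y) = 9/(-8 + 2885*Y)
(k(-12) + 1049)²/j(-550) = (-12 + 1049)²/((9/(-8 + 2885*(-550)))) = 1037²/((9/(-8 - 1586750))) = 1075369/((9/(-1586758))) = 1075369/((9*(-1/1586758))) = 1075369/(-9/1586758) = 1075369*(-1586758/9) = -1706350363702/9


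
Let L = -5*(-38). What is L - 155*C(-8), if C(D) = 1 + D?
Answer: 1275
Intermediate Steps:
L = 190
L - 155*C(-8) = 190 - 155*(1 - 8) = 190 - 155*(-7) = 190 + 1085 = 1275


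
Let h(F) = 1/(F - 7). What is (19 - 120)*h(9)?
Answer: -101/2 ≈ -50.500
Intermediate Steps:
h(F) = 1/(-7 + F)
(19 - 120)*h(9) = (19 - 120)/(-7 + 9) = -101/2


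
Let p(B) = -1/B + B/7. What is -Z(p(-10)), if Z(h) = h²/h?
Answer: 93/70 ≈ 1.3286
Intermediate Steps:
p(B) = -1/B + B/7 (p(B) = -1/B + B*(⅐) = -1/B + B/7)
Z(h) = h
-Z(p(-10)) = -(-1/(-10) + (⅐)*(-10)) = -(-1*(-⅒) - 10/7) = -(⅒ - 10/7) = -1*(-93/70) = 93/70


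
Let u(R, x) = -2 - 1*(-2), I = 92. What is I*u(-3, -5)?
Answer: 0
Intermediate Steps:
u(R, x) = 0 (u(R, x) = -2 + 2 = 0)
I*u(-3, -5) = 92*0 = 0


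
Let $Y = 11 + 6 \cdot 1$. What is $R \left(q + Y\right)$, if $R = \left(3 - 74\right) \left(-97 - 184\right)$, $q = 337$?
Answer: $7062654$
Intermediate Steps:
$R = 19951$ ($R = \left(-71\right) \left(-281\right) = 19951$)
$Y = 17$ ($Y = 11 + 6 = 17$)
$R \left(q + Y\right) = 19951 \left(337 + 17\right) = 19951 \cdot 354 = 7062654$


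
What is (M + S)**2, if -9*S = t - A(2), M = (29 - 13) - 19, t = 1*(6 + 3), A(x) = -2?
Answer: 1444/81 ≈ 17.827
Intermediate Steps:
t = 9 (t = 1*9 = 9)
M = -3 (M = 16 - 19 = -3)
S = -11/9 (S = -(9 - 1*(-2))/9 = -(9 + 2)/9 = -1/9*11 = -11/9 ≈ -1.2222)
(M + S)**2 = (-3 - 11/9)**2 = (-38/9)**2 = 1444/81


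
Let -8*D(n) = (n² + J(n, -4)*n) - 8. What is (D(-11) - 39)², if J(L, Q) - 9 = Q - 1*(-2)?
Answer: 7569/4 ≈ 1892.3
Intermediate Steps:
J(L, Q) = 11 + Q (J(L, Q) = 9 + (Q - 1*(-2)) = 9 + (Q + 2) = 9 + (2 + Q) = 11 + Q)
D(n) = 1 - 7*n/8 - n²/8 (D(n) = -((n² + (11 - 4)*n) - 8)/8 = -((n² + 7*n) - 8)/8 = -(-8 + n² + 7*n)/8 = 1 - 7*n/8 - n²/8)
(D(-11) - 39)² = ((1 - 7/8*(-11) - ⅛*(-11)²) - 39)² = ((1 + 77/8 - ⅛*121) - 39)² = ((1 + 77/8 - 121/8) - 39)² = (-9/2 - 39)² = (-87/2)² = 7569/4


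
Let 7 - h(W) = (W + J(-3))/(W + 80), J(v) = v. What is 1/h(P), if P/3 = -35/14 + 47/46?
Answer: 1738/12337 ≈ 0.14088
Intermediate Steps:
P = -102/23 (P = 3*(-35/14 + 47/46) = 3*(-35*1/14 + 47*(1/46)) = 3*(-5/2 + 47/46) = 3*(-34/23) = -102/23 ≈ -4.4348)
h(W) = 7 - (-3 + W)/(80 + W) (h(W) = 7 - (W - 3)/(W + 80) = 7 - (-3 + W)/(80 + W))
1/h(P) = 1/((563 + 6*(-102/23))/(80 - 102/23)) = 1/((563 - 612/23)/(1738/23)) = 1/((23/1738)*(12337/23)) = 1/(12337/1738) = 1738/12337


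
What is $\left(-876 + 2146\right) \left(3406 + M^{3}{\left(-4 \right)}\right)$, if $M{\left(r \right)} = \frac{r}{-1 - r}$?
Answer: $\frac{116710460}{27} \approx 4.3226 \cdot 10^{6}$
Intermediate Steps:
$\left(-876 + 2146\right) \left(3406 + M^{3}{\left(-4 \right)}\right) = \left(-876 + 2146\right) \left(3406 + \left(\left(-1\right) \left(-4\right) \frac{1}{1 - 4}\right)^{3}\right) = 1270 \left(3406 + \left(\left(-1\right) \left(-4\right) \frac{1}{-3}\right)^{3}\right) = 1270 \left(3406 + \left(\left(-1\right) \left(-4\right) \left(- \frac{1}{3}\right)\right)^{3}\right) = 1270 \left(3406 + \left(- \frac{4}{3}\right)^{3}\right) = 1270 \left(3406 - \frac{64}{27}\right) = 1270 \cdot \frac{91898}{27} = \frac{116710460}{27}$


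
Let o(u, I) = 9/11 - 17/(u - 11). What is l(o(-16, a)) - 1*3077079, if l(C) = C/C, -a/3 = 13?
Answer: -3077078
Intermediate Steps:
a = -39 (a = -3*13 = -39)
o(u, I) = 9/11 - 17/(-11 + u) (o(u, I) = 9*(1/11) - 17/(-11 + u) = 9/11 - 17/(-11 + u))
l(C) = 1
l(o(-16, a)) - 1*3077079 = 1 - 1*3077079 = 1 - 3077079 = -3077078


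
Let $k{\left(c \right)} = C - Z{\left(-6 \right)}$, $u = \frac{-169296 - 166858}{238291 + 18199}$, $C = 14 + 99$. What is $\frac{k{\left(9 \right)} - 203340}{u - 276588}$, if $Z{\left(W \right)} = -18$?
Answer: $\frac{2004656785}{2728553549} \approx 0.7347$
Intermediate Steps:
$C = 113$
$u = - \frac{12929}{9865}$ ($u = - \frac{336154}{256490} = \left(-336154\right) \frac{1}{256490} = - \frac{12929}{9865} \approx -1.3106$)
$k{\left(c \right)} = 131$ ($k{\left(c \right)} = 113 - -18 = 113 + 18 = 131$)
$\frac{k{\left(9 \right)} - 203340}{u - 276588} = \frac{131 - 203340}{- \frac{12929}{9865} - 276588} = - \frac{203209}{- \frac{2728553549}{9865}} = \left(-203209\right) \left(- \frac{9865}{2728553549}\right) = \frac{2004656785}{2728553549}$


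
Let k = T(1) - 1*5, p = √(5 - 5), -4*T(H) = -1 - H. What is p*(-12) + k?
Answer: -9/2 ≈ -4.5000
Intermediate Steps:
T(H) = ¼ + H/4 (T(H) = -(-1 - H)/4 = ¼ + H/4)
p = 0 (p = √0 = 0)
k = -9/2 (k = (¼ + (¼)*1) - 1*5 = (¼ + ¼) - 5 = ½ - 5 = -9/2 ≈ -4.5000)
p*(-12) + k = 0*(-12) - 9/2 = 0 - 9/2 = -9/2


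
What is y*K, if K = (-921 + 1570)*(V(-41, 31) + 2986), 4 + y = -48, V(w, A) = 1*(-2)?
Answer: -100704032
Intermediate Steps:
V(w, A) = -2
y = -52 (y = -4 - 48 = -52)
K = 1936616 (K = (-921 + 1570)*(-2 + 2986) = 649*2984 = 1936616)
y*K = -52*1936616 = -100704032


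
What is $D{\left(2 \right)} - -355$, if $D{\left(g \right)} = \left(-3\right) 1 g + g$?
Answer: $351$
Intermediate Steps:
$D{\left(g \right)} = - 2 g$ ($D{\left(g \right)} = - 3 g + g = - 2 g$)
$D{\left(2 \right)} - -355 = \left(-2\right) 2 - -355 = -4 + 355 = 351$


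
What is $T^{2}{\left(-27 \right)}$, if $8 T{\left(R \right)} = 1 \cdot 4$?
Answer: $\frac{1}{4} \approx 0.25$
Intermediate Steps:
$T{\left(R \right)} = \frac{1}{2}$ ($T{\left(R \right)} = \frac{1 \cdot 4}{8} = \frac{1}{8} \cdot 4 = \frac{1}{2}$)
$T^{2}{\left(-27 \right)} = \left(\frac{1}{2}\right)^{2} = \frac{1}{4}$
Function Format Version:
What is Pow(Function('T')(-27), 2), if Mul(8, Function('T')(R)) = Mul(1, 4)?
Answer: Rational(1, 4) ≈ 0.25000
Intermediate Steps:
Function('T')(R) = Rational(1, 2) (Function('T')(R) = Mul(Rational(1, 8), Mul(1, 4)) = Mul(Rational(1, 8), 4) = Rational(1, 2))
Pow(Function('T')(-27), 2) = Pow(Rational(1, 2), 2) = Rational(1, 4)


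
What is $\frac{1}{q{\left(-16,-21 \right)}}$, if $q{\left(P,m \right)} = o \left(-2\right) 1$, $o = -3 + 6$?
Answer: $- \frac{1}{6} \approx -0.16667$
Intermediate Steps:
$o = 3$
$q{\left(P,m \right)} = -6$ ($q{\left(P,m \right)} = 3 \left(-2\right) 1 = \left(-6\right) 1 = -6$)
$\frac{1}{q{\left(-16,-21 \right)}} = \frac{1}{-6} = - \frac{1}{6}$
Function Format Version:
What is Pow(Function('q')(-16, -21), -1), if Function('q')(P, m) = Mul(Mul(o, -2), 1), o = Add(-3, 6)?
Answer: Rational(-1, 6) ≈ -0.16667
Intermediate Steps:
o = 3
Function('q')(P, m) = -6 (Function('q')(P, m) = Mul(Mul(3, -2), 1) = Mul(-6, 1) = -6)
Pow(Function('q')(-16, -21), -1) = Pow(-6, -1) = Rational(-1, 6)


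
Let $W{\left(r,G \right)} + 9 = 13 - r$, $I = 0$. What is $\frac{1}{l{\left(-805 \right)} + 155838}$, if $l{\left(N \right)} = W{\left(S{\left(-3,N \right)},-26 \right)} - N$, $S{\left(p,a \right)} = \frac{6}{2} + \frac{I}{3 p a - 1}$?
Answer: $\frac{1}{156644} \approx 6.3839 \cdot 10^{-6}$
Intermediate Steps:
$S{\left(p,a \right)} = 3$ ($S{\left(p,a \right)} = \frac{6}{2} + \frac{0}{3 p a - 1} = 6 \cdot \frac{1}{2} + \frac{0}{3 a p - 1} = 3 + \frac{0}{-1 + 3 a p} = 3 + 0 = 3$)
$W{\left(r,G \right)} = 4 - r$ ($W{\left(r,G \right)} = -9 - \left(-13 + r\right) = 4 - r$)
$l{\left(N \right)} = 1 - N$ ($l{\left(N \right)} = \left(4 - 3\right) - N = 1 - N$)
$\frac{1}{l{\left(-805 \right)} + 155838} = \frac{1}{\left(1 - -805\right) + 155838} = \frac{1}{\left(1 + 805\right) + 155838} = \frac{1}{806 + 155838} = \frac{1}{156644}$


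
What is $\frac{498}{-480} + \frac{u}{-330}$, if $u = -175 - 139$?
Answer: $- \frac{227}{2640} \approx -0.085985$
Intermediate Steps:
$u = -314$ ($u = -175 - 139 = -314$)
$\frac{498}{-480} + \frac{u}{-330} = \frac{498}{-480} - \frac{314}{-330} = 498 \left(- \frac{1}{480}\right) - - \frac{157}{165} = - \frac{83}{80} + \frac{157}{165} = - \frac{227}{2640}$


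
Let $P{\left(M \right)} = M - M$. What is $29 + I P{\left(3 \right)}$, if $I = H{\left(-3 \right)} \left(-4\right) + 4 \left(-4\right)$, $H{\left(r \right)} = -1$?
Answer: $29$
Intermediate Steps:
$P{\left(M \right)} = 0$
$I = -12$ ($I = \left(-1\right) \left(-4\right) + 4 \left(-4\right) = 4 - 16 = -12$)
$29 + I P{\left(3 \right)} = 29 - 0 = 29 + 0 = 29$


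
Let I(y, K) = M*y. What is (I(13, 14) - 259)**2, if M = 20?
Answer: 1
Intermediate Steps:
I(y, K) = 20*y
(I(13, 14) - 259)**2 = (20*13 - 259)**2 = (260 - 259)**2 = 1**2 = 1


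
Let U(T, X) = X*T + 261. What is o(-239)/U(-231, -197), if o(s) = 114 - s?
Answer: 353/45768 ≈ 0.0077128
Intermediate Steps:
U(T, X) = 261 + T*X (U(T, X) = T*X + 261 = 261 + T*X)
o(-239)/U(-231, -197) = (114 - 1*(-239))/(261 - 231*(-197)) = (114 + 239)/(261 + 45507) = 353/45768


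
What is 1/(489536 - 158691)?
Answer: 1/330845 ≈ 3.0226e-6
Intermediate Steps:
1/(489536 - 158691) = 1/330845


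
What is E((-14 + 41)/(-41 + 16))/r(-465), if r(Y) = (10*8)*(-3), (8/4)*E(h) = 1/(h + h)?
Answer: 5/5184 ≈ 0.00096451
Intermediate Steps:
E(h) = 1/(4*h) (E(h) = 1/(2*(h + h)) = 1/(2*((2*h))) = (1/(2*h))/2 = 1/(4*h))
r(Y) = -240 (r(Y) = 80*(-3) = -240)
E((-14 + 41)/(-41 + 16))/r(-465) = (1/(4*(((-14 + 41)/(-41 + 16)))))/(-240) = (1/(4*((27/(-25)))))*(-1/240) = (1/(4*((27*(-1/25)))))*(-1/240) = (1/(4*(-27/25)))*(-1/240) = ((¼)*(-25/27))*(-1/240) = -25/108*(-1/240) = 5/5184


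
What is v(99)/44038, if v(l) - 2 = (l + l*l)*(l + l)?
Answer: 980101/22019 ≈ 44.512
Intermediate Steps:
v(l) = 2 + 2*l*(l + l**2) (v(l) = 2 + (l + l*l)*(l + l) = 2 + (l + l**2)*(2*l) = 2 + 2*l*(l + l**2))
v(99)/44038 = (2 + 2*99**2 + 2*99**3)/44038 = (2 + 2*9801 + 2*970299)*(1/44038) = (2 + 19602 + 1940598)*(1/44038) = 1960202*(1/44038) = 980101/22019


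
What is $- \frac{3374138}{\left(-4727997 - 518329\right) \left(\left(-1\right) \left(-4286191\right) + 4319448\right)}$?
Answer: $\frac{1687069}{22573993816157} \approx 7.4735 \cdot 10^{-8}$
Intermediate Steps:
$- \frac{3374138}{\left(-4727997 - 518329\right) \left(\left(-1\right) \left(-4286191\right) + 4319448\right)} = - \frac{3374138}{\left(-5246326\right) \left(4286191 + 4319448\right)} = - \frac{3374138}{\left(-5246326\right) 8605639} = - \frac{3374138}{-45147987632314} = \left(-3374138\right) \left(- \frac{1}{45147987632314}\right) = \frac{1687069}{22573993816157}$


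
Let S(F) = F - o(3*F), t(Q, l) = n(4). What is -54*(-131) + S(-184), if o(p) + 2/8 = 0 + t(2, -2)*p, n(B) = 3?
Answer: 34185/4 ≈ 8546.3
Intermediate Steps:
t(Q, l) = 3
o(p) = -¼ + 3*p (o(p) = -¼ + (0 + 3*p) = -¼ + 3*p)
S(F) = ¼ - 8*F (S(F) = F - (-¼ + 3*(3*F)) = F - (-¼ + 9*F) = F + (¼ - 9*F) = ¼ - 8*F)
-54*(-131) + S(-184) = -54*(-131) + (¼ - 8*(-184)) = 7074 + (¼ + 1472) = 7074 + 5889/4 = 34185/4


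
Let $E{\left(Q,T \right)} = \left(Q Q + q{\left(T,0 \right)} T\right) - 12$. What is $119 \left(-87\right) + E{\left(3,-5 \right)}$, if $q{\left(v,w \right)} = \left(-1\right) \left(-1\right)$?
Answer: $-10361$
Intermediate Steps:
$q{\left(v,w \right)} = 1$
$E{\left(Q,T \right)} = -12 + T + Q^{2}$ ($E{\left(Q,T \right)} = \left(Q Q + 1 T\right) - 12 = \left(Q^{2} + T\right) - 12 = \left(T + Q^{2}\right) - 12 = -12 + T + Q^{2}$)
$119 \left(-87\right) + E{\left(3,-5 \right)} = 119 \left(-87\right) - \left(17 - 9\right) = -10353 - 8 = -10361$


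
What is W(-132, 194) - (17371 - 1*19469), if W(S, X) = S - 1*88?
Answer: 1878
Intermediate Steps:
W(S, X) = -88 + S (W(S, X) = S - 88 = -88 + S)
W(-132, 194) - (17371 - 1*19469) = (-88 - 132) - (17371 - 1*19469) = -220 - (17371 - 19469) = -220 - 1*(-2098) = -220 + 2098 = 1878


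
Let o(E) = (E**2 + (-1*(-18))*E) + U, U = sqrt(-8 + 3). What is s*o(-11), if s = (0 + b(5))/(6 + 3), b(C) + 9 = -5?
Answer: 1078/9 - 14*I*sqrt(5)/9 ≈ 119.78 - 3.4783*I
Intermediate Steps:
b(C) = -14 (b(C) = -9 - 5 = -14)
s = -14/9 (s = (0 - 14)/(6 + 3) = -14/9 ≈ -1.5556)
U = I*sqrt(5) (U = sqrt(-5) = I*sqrt(5) ≈ 2.2361*I)
o(E) = E**2 + 18*E + I*sqrt(5) (o(E) = (E**2 + (-1*(-18))*E) + I*sqrt(5) = (E**2 + 18*E) + I*sqrt(5) = E**2 + 18*E + I*sqrt(5))
s*o(-11) = -14*((-11)**2 + 18*(-11) + I*sqrt(5))/9 = -14*(121 - 198 + I*sqrt(5))/9 = -14*(-77 + I*sqrt(5))/9 = 1078/9 - 14*I*sqrt(5)/9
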